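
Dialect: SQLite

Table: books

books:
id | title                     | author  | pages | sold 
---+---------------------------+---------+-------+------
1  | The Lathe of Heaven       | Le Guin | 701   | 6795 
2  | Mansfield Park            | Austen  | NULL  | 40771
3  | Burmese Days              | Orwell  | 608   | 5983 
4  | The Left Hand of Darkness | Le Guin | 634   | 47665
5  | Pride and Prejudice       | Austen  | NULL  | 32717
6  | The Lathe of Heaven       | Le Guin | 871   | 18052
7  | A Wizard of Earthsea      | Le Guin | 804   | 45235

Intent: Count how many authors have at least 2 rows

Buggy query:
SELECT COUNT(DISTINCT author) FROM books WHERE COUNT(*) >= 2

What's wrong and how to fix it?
Bug: WHERE filters individual rows, not groups, so a group-level COUNT is invalid there

Fix: Use a subquery that GROUPs and filters with HAVING, then count its rows

Corrected query:
SELECT COUNT(*) FROM (SELECT author FROM books GROUP BY author HAVING COUNT(*) >= 2)

Result:
COUNT(*)
--------
2       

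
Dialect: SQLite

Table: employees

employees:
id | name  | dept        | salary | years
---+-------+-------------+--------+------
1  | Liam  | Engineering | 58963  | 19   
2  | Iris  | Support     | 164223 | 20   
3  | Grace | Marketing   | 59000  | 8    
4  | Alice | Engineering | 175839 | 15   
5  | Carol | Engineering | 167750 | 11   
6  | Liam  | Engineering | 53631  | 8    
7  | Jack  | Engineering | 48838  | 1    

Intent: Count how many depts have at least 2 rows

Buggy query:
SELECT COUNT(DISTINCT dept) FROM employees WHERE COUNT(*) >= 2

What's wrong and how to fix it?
Bug: COUNT(*) cannot appear in WHERE; the per-group count doesn't exist yet

Fix: Use a subquery that GROUPs and filters with HAVING, then count its rows

Corrected query:
SELECT COUNT(*) FROM (SELECT dept FROM employees GROUP BY dept HAVING COUNT(*) >= 2)

Result:
COUNT(*)
--------
1       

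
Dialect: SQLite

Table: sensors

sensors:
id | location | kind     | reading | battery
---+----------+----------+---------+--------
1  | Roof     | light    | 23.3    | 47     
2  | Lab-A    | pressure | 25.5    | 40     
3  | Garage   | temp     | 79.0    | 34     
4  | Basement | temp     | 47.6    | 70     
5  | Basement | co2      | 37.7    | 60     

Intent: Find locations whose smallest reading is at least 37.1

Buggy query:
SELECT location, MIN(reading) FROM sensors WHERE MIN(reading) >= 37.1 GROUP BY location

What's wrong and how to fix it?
Bug: MIN() in WHERE is a misuse of aggregate

Fix: Replace WHERE with HAVING after the GROUP BY

Corrected query:
SELECT location, MIN(reading) FROM sensors GROUP BY location HAVING MIN(reading) >= 37.1

Result:
location | MIN(reading)
---------+-------------
Basement | 37.7        
Garage   | 79          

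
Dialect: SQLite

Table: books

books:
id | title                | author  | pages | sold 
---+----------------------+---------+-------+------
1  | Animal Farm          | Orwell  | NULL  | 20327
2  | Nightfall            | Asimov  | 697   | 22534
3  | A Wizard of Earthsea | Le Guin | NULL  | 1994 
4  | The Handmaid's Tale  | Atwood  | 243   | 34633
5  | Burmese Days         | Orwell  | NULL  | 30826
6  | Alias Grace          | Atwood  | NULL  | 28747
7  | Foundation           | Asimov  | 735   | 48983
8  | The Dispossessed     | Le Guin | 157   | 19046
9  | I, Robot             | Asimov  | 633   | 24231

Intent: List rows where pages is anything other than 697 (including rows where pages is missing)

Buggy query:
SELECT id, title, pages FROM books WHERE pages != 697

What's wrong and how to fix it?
Bug: Inequality against NULL is unknown, not true; rows with NULL are dropped

Fix: Add an explicit OR pages IS NULL to include the missing-value rows

Corrected query:
SELECT id, title, pages FROM books WHERE pages != 697 OR pages IS NULL

Result:
id | title                | pages
---+----------------------+------
1  | Animal Farm          | NULL 
3  | A Wizard of Earthsea | NULL 
4  | The Handmaid's Tale  | 243  
5  | Burmese Days         | NULL 
6  | Alias Grace          | NULL 
7  | Foundation           | 735  
8  | The Dispossessed     | 157  
9  | I, Robot             | 633  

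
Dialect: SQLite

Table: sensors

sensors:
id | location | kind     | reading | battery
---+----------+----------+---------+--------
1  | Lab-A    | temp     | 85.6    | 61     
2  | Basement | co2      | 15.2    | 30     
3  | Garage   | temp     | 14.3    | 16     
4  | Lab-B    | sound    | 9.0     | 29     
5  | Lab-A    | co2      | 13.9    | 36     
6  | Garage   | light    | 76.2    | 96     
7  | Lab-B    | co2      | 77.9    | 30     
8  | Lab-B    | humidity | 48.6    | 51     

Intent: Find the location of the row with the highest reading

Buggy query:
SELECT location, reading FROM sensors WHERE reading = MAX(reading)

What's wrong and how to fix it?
Bug: WHERE is evaluated per row; an aggregate over the whole table isn't defined there

Fix: Use a subquery: WHERE reading = (SELECT MAX(reading) FROM sensors)

Corrected query:
SELECT location, reading FROM sensors WHERE reading = (SELECT MAX(reading) FROM sensors)

Result:
location | reading
---------+--------
Lab-A    | 85.6   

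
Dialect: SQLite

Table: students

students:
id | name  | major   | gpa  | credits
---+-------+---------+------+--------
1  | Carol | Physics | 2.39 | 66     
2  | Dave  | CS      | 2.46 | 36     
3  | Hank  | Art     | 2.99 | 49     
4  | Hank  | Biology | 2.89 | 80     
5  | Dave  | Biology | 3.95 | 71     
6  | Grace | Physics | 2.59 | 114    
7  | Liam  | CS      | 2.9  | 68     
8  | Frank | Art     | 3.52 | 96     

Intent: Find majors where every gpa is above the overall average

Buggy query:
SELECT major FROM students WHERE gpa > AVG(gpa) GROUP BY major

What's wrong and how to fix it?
Bug: WHERE evaluates per row before aggregation, so AVG() is unavailable

Fix: Compute the overall average in a scalar subquery and compare each group's MIN against it in HAVING

Corrected query:
SELECT major FROM students GROUP BY major HAVING MIN(gpa) > (SELECT AVG(gpa) FROM students)

Result:
major
-----
Art  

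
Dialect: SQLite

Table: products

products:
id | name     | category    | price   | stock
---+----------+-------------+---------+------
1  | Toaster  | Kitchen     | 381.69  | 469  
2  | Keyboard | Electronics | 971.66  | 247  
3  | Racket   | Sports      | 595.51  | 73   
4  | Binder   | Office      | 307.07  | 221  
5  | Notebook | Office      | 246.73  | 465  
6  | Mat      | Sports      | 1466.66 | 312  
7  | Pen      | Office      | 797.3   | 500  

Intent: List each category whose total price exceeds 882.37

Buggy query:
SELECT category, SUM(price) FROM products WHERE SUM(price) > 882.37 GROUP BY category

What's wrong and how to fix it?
Bug: SUM(price) is an aggregate, but WHERE filters rows before aggregation

Fix: Use HAVING (which filters groups after aggregation) instead of WHERE

Corrected query:
SELECT category, SUM(price) FROM products GROUP BY category HAVING SUM(price) > 882.37

Result:
category    | SUM(price)
------------+-----------
Electronics | 971.66    
Office      | 1351.1    
Sports      | 2062.17   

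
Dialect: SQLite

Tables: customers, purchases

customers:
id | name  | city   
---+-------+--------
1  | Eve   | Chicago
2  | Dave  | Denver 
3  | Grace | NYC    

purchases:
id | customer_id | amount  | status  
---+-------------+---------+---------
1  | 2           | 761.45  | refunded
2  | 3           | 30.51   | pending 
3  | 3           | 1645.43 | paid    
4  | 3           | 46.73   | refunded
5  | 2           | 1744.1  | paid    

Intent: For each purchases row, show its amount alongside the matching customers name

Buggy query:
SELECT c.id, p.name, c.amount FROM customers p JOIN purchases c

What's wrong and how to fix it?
Bug: Missing join condition: each purchases row is matched to all customers rows instead of just its own

Fix: Add ON c.customer_id = p.id to the JOIN

Corrected query:
SELECT c.id, p.name, c.amount FROM customers p JOIN purchases c ON c.customer_id = p.id

Result:
id | name  | amount 
---+-------+--------
1  | Dave  | 761.45 
2  | Grace | 30.51  
3  | Grace | 1645.43
4  | Grace | 46.73  
5  | Dave  | 1744.1 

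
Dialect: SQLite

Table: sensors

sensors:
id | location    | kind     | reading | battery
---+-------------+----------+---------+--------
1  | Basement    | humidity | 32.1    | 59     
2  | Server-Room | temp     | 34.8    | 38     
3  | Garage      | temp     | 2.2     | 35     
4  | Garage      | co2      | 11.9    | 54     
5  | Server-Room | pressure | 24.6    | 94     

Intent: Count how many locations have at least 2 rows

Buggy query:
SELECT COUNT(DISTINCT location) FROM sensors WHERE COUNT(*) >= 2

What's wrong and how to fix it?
Bug: COUNT(*) cannot appear in WHERE; the per-group count doesn't exist yet

Fix: Group first with HAVING COUNT(*) >= 2, then COUNT the resulting groups

Corrected query:
SELECT COUNT(*) FROM (SELECT location FROM sensors GROUP BY location HAVING COUNT(*) >= 2)

Result:
COUNT(*)
--------
2       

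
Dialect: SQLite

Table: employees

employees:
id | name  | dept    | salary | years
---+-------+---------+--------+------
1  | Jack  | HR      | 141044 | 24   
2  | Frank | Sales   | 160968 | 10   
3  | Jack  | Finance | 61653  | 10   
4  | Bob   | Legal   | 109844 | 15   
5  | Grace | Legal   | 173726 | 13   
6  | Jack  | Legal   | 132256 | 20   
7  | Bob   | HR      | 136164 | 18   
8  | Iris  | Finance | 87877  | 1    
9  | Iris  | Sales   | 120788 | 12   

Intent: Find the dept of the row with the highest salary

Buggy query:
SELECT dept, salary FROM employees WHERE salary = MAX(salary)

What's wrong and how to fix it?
Bug: WHERE is evaluated per row; an aggregate over the whole table isn't defined there

Fix: Wrap MAX in a scalar subquery so WHERE compares against a single value

Corrected query:
SELECT dept, salary FROM employees WHERE salary = (SELECT MAX(salary) FROM employees)

Result:
dept  | salary
------+-------
Legal | 173726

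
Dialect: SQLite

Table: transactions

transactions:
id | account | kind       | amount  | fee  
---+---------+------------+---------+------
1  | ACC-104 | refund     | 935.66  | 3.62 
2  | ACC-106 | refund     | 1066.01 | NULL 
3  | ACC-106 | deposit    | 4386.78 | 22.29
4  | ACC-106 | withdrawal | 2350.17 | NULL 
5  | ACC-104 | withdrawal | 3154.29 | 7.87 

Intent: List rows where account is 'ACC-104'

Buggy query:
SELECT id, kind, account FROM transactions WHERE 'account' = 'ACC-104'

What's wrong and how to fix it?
Bug: 'account' in single quotes is a string literal, not the column; the comparison is literal-vs-literal and never true

Fix: Remove the quotes around the column name (or use double quotes for an identifier)

Corrected query:
SELECT id, kind, account FROM transactions WHERE account = 'ACC-104'

Result:
id | kind       | account
---+------------+--------
1  | refund     | ACC-104
5  | withdrawal | ACC-104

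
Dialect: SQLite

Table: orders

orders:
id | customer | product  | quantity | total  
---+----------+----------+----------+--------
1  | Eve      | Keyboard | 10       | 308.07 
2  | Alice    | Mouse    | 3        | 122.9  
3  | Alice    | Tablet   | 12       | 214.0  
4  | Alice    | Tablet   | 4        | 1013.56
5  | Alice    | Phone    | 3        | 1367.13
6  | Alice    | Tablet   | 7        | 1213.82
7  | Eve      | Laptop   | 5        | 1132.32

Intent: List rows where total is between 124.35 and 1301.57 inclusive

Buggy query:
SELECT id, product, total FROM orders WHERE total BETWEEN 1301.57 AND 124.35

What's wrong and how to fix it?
Bug: BETWEEN expects the lower bound first; with 1301.57 AND 124.35 the range is empty

Fix: Write BETWEEN 124.35 AND 1301.57

Corrected query:
SELECT id, product, total FROM orders WHERE total BETWEEN 124.35 AND 1301.57

Result:
id | product  | total  
---+----------+--------
1  | Keyboard | 308.07 
3  | Tablet   | 214    
4  | Tablet   | 1013.56
6  | Tablet   | 1213.82
7  | Laptop   | 1132.32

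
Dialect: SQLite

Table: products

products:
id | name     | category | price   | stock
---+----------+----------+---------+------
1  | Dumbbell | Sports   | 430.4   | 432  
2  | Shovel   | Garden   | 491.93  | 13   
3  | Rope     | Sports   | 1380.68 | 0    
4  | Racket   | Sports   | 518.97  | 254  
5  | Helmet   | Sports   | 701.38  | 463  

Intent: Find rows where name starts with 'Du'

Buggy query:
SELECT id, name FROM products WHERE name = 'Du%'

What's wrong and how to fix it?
Bug: '=' compares the literal string including the % character; pattern matching needs LIKE

Fix: Use LIKE for wildcard pattern matching

Corrected query:
SELECT id, name FROM products WHERE name LIKE 'Du%'

Result:
id | name    
---+---------
1  | Dumbbell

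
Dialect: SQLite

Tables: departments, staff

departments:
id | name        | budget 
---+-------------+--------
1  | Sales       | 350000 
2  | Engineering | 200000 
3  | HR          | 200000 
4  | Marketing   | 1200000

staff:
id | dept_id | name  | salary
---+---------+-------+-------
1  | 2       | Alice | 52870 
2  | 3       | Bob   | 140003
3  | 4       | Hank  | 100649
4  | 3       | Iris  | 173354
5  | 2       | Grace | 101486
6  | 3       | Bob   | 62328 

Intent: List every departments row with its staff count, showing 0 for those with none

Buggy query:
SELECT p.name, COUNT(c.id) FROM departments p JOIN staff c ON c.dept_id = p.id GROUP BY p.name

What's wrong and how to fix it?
Bug: An inner join excludes parents with zero children

Fix: Use LEFT JOIN so parents without children still appear (COUNT(c.id) gives 0)

Corrected query:
SELECT p.name, COUNT(c.id) FROM departments p LEFT JOIN staff c ON c.dept_id = p.id GROUP BY p.name

Result:
name        | COUNT(c.id)
------------+------------
Engineering | 2          
HR          | 3          
Marketing   | 1          
Sales       | 0          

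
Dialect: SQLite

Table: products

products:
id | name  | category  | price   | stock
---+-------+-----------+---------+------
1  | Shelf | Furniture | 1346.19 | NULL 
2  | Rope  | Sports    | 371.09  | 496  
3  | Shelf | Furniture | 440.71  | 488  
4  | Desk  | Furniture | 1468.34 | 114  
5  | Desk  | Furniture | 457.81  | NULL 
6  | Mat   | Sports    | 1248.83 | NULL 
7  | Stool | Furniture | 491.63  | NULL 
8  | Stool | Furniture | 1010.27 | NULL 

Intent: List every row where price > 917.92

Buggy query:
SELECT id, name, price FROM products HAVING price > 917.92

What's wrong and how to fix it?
Bug: This is a non-aggregate query (no GROUP BY, no aggregates), so in SQLite the HAVING clause is invalid here; a row-level condition belongs in WHERE

Fix: Replace HAVING with WHERE since the condition applies to individual rows

Corrected query:
SELECT id, name, price FROM products WHERE price > 917.92

Result:
id | name  | price  
---+-------+--------
1  | Shelf | 1346.19
4  | Desk  | 1468.34
6  | Mat   | 1248.83
8  | Stool | 1010.27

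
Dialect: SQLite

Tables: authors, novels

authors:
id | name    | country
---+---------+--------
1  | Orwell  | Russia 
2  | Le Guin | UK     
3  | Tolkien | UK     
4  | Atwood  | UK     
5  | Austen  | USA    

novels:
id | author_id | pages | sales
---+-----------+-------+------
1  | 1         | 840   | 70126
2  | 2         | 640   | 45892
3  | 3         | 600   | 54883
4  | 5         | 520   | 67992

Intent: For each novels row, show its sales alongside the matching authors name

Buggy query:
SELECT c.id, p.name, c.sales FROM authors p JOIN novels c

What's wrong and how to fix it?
Bug: Missing join condition: each novels row is matched to all authors rows instead of just its own

Fix: Specify the join condition linking the foreign key to the parent id

Corrected query:
SELECT c.id, p.name, c.sales FROM authors p JOIN novels c ON c.author_id = p.id

Result:
id | name    | sales
---+---------+------
1  | Orwell  | 70126
2  | Le Guin | 45892
3  | Tolkien | 54883
4  | Austen  | 67992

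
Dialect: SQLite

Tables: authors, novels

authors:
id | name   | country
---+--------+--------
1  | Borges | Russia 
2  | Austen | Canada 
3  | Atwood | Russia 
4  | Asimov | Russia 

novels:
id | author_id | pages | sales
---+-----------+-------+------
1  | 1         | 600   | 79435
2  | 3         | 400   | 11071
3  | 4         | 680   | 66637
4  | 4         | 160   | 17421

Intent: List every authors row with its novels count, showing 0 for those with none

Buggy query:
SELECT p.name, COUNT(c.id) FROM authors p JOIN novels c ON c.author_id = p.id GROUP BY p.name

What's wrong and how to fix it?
Bug: INNER JOIN drops authors rows that have no matching novels rows

Fix: Use LEFT JOIN so parents without children still appear (COUNT(c.id) gives 0)

Corrected query:
SELECT p.name, COUNT(c.id) FROM authors p LEFT JOIN novels c ON c.author_id = p.id GROUP BY p.name

Result:
name   | COUNT(c.id)
-------+------------
Asimov | 2          
Atwood | 1          
Austen | 0          
Borges | 1          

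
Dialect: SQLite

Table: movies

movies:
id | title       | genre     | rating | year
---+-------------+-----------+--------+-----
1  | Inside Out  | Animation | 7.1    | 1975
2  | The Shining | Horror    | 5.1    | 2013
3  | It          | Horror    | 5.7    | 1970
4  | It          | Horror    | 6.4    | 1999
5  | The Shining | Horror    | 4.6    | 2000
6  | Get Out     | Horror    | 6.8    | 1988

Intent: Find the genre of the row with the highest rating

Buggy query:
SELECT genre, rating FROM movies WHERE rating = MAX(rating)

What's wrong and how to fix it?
Bug: MAX(rating) is an aggregate and cannot be used directly in WHERE

Fix: Wrap MAX in a scalar subquery so WHERE compares against a single value

Corrected query:
SELECT genre, rating FROM movies WHERE rating = (SELECT MAX(rating) FROM movies)

Result:
genre     | rating
----------+-------
Animation | 7.1   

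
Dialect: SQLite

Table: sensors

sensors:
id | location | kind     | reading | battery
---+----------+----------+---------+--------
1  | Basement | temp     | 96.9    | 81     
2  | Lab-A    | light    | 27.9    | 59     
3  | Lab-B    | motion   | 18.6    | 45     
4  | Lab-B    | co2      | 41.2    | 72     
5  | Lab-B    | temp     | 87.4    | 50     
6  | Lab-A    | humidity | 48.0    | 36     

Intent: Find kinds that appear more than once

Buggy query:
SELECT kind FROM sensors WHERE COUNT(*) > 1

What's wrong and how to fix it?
Bug: WHERE can't reference COUNT(*); aggregates are computed after WHERE

Fix: Group first, then use HAVING for the count condition

Corrected query:
SELECT kind FROM sensors GROUP BY kind HAVING COUNT(*) > 1

Result:
kind
----
temp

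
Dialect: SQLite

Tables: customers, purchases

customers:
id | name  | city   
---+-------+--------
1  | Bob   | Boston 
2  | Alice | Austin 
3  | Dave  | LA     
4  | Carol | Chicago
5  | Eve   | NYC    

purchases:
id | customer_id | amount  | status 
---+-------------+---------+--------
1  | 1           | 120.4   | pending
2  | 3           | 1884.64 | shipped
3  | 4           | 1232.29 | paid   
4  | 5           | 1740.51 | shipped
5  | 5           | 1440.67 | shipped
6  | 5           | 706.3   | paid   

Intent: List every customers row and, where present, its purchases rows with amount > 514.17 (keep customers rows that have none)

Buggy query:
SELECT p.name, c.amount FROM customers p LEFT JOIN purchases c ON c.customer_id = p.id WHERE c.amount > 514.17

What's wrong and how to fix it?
Bug: Filtering c.amount in WHERE discards the NULL rows produced by LEFT JOIN, turning it into an inner join

Fix: Move the right-table condition into the ON clause so unmatched parents are kept

Corrected query:
SELECT p.name, c.amount FROM customers p LEFT JOIN purchases c ON c.customer_id = p.id AND c.amount > 514.17

Result:
name  | amount 
------+--------
Bob   | NULL   
Alice | NULL   
Dave  | 1884.64
Carol | 1232.29
Eve   | 706.3  
Eve   | 1440.67
Eve   | 1740.51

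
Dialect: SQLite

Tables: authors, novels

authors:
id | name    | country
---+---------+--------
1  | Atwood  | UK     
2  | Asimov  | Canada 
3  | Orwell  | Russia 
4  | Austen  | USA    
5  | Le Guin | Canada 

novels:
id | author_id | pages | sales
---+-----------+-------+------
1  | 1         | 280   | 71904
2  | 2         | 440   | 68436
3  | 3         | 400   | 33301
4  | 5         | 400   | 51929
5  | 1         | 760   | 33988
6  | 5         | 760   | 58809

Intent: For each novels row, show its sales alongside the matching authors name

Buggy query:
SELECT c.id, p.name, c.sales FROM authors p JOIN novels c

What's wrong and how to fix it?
Bug: Missing join condition: each novels row is matched to all authors rows instead of just its own

Fix: Add ON c.author_id = p.id to the JOIN

Corrected query:
SELECT c.id, p.name, c.sales FROM authors p JOIN novels c ON c.author_id = p.id

Result:
id | name    | sales
---+---------+------
1  | Atwood  | 71904
2  | Asimov  | 68436
3  | Orwell  | 33301
4  | Le Guin | 51929
5  | Atwood  | 33988
6  | Le Guin | 58809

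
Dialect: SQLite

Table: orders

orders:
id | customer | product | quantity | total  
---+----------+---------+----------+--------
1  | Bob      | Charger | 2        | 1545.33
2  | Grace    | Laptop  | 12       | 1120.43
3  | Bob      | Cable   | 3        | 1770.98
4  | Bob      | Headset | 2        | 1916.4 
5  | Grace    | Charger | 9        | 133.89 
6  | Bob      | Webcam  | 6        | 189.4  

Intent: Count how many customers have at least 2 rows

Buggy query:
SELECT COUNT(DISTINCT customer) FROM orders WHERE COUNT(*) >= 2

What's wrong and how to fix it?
Bug: COUNT(*) cannot appear in WHERE; the per-group count doesn't exist yet

Fix: Use a subquery that GROUPs and filters with HAVING, then count its rows

Corrected query:
SELECT COUNT(*) FROM (SELECT customer FROM orders GROUP BY customer HAVING COUNT(*) >= 2)

Result:
COUNT(*)
--------
2       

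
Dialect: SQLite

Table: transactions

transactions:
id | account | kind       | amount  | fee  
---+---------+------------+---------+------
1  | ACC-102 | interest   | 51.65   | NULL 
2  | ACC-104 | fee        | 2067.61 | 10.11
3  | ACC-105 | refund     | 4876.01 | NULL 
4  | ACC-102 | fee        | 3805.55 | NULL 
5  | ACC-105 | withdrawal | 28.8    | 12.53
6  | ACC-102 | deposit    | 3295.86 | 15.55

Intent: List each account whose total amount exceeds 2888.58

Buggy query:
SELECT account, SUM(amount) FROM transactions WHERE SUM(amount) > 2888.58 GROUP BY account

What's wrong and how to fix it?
Bug: WHERE runs before GROUP BY, so aggregates aren't available there

Fix: Move the aggregate condition to a HAVING clause

Corrected query:
SELECT account, SUM(amount) FROM transactions GROUP BY account HAVING SUM(amount) > 2888.58

Result:
account | SUM(amount)
--------+------------
ACC-102 | 7153.06    
ACC-105 | 4904.81    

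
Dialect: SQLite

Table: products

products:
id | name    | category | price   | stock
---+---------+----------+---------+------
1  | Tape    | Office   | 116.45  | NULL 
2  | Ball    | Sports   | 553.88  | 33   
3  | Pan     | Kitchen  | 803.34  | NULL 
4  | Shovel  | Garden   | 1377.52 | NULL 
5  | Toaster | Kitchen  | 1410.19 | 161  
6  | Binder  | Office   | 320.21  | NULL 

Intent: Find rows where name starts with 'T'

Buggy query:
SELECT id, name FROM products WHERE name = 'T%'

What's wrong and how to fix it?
Bug: '=' compares the literal string including the % character; pattern matching needs LIKE

Fix: Use LIKE for wildcard pattern matching

Corrected query:
SELECT id, name FROM products WHERE name LIKE 'T%'

Result:
id | name   
---+--------
1  | Tape   
5  | Toaster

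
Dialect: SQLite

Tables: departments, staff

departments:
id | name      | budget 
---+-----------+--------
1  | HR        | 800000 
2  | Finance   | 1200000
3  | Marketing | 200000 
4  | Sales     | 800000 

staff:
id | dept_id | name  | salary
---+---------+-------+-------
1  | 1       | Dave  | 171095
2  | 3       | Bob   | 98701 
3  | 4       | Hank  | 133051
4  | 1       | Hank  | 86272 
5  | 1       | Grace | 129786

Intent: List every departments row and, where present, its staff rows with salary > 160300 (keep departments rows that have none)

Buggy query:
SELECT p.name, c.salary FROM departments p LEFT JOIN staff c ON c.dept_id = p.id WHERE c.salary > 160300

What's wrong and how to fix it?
Bug: A WHERE condition on the right-hand table after LEFT JOIN drops unmatched parents

Fix: Put 'c.salary > 160300' in the JOIN's ON clause instead of WHERE

Corrected query:
SELECT p.name, c.salary FROM departments p LEFT JOIN staff c ON c.dept_id = p.id AND c.salary > 160300

Result:
name      | salary
----------+-------
HR        | 171095
Finance   | NULL  
Marketing | NULL  
Sales     | NULL  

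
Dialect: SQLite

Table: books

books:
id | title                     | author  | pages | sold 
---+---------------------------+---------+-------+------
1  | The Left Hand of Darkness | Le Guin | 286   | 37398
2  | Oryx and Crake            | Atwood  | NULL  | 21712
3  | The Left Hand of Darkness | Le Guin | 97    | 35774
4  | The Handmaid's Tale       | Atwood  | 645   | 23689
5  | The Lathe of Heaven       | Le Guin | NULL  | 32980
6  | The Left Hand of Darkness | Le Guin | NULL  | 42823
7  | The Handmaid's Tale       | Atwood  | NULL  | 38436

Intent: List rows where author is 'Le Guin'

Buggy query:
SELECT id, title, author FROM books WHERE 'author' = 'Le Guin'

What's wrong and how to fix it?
Bug: 'author' in single quotes is a string literal, not the column; the comparison is literal-vs-literal and never true

Fix: Reference the column as author without single quotes

Corrected query:
SELECT id, title, author FROM books WHERE author = 'Le Guin'

Result:
id | title                     | author 
---+---------------------------+--------
1  | The Left Hand of Darkness | Le Guin
3  | The Left Hand of Darkness | Le Guin
5  | The Lathe of Heaven       | Le Guin
6  | The Left Hand of Darkness | Le Guin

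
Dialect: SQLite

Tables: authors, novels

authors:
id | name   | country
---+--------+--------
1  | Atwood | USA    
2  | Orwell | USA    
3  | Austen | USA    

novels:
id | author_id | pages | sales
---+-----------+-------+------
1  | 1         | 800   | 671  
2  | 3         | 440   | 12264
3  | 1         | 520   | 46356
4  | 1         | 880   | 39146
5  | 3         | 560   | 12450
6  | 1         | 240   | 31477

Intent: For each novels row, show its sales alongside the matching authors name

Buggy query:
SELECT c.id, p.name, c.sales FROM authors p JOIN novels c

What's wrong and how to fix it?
Bug: Missing join condition: each novels row is matched to all authors rows instead of just its own

Fix: Specify the join condition linking the foreign key to the parent id

Corrected query:
SELECT c.id, p.name, c.sales FROM authors p JOIN novels c ON c.author_id = p.id

Result:
id | name   | sales
---+--------+------
1  | Atwood | 671  
2  | Austen | 12264
3  | Atwood | 46356
4  | Atwood | 39146
5  | Austen | 12450
6  | Atwood | 31477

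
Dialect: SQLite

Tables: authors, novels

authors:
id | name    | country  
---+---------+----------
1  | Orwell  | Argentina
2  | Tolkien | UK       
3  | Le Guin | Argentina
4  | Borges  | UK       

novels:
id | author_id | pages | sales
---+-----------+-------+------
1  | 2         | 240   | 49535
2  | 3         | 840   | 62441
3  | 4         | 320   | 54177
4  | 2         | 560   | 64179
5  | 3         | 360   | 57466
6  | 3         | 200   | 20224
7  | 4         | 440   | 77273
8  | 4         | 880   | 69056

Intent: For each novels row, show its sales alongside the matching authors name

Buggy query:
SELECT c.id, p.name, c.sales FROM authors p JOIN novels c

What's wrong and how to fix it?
Bug: JOIN with no ON clause produces a cartesian product; every novels row pairs with every authors row

Fix: Add ON c.author_id = p.id to the JOIN

Corrected query:
SELECT c.id, p.name, c.sales FROM authors p JOIN novels c ON c.author_id = p.id

Result:
id | name    | sales
---+---------+------
1  | Tolkien | 49535
2  | Le Guin | 62441
3  | Borges  | 54177
4  | Tolkien | 64179
5  | Le Guin | 57466
6  | Le Guin | 20224
7  | Borges  | 77273
8  | Borges  | 69056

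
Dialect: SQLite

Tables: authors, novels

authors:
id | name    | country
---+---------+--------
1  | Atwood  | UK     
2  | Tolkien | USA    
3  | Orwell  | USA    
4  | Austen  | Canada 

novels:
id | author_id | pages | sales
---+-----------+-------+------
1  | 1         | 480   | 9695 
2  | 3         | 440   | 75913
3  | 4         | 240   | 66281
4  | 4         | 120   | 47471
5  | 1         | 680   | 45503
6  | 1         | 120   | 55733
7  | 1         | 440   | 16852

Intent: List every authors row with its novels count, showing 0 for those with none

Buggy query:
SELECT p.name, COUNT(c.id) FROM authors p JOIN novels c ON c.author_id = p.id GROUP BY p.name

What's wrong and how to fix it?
Bug: An inner join excludes parents with zero children

Fix: Use LEFT JOIN so parents without children still appear (COUNT(c.id) gives 0)

Corrected query:
SELECT p.name, COUNT(c.id) FROM authors p LEFT JOIN novels c ON c.author_id = p.id GROUP BY p.name

Result:
name    | COUNT(c.id)
--------+------------
Atwood  | 4          
Austen  | 2          
Orwell  | 1          
Tolkien | 0          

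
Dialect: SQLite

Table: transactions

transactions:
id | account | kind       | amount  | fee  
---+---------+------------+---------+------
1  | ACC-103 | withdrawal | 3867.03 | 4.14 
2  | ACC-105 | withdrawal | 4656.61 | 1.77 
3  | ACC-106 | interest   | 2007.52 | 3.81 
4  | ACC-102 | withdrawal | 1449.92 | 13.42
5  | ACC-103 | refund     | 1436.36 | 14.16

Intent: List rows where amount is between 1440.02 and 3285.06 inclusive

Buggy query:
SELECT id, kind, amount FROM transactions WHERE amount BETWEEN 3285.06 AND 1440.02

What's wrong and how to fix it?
Bug: BETWEEN expects the lower bound first; with 3285.06 AND 1440.02 the range is empty

Fix: Write BETWEEN 1440.02 AND 3285.06

Corrected query:
SELECT id, kind, amount FROM transactions WHERE amount BETWEEN 1440.02 AND 3285.06

Result:
id | kind       | amount 
---+------------+--------
3  | interest   | 2007.52
4  | withdrawal | 1449.92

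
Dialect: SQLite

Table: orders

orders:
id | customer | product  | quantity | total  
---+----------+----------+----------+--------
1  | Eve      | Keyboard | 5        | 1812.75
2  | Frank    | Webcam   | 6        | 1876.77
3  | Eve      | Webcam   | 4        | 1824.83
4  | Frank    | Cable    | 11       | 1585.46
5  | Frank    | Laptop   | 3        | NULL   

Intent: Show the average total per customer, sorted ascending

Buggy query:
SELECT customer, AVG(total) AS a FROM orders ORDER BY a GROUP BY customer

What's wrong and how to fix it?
Bug: ORDER BY appears before GROUP BY; SQL clause order requires GROUP BY first

Fix: Reorder: SELECT … FROM … GROUP BY … ORDER BY …

Corrected query:
SELECT customer, AVG(total) AS a FROM orders GROUP BY customer ORDER BY a

Result:
customer | a       
---------+---------
Frank    | 1731.115
Eve      | 1818.79 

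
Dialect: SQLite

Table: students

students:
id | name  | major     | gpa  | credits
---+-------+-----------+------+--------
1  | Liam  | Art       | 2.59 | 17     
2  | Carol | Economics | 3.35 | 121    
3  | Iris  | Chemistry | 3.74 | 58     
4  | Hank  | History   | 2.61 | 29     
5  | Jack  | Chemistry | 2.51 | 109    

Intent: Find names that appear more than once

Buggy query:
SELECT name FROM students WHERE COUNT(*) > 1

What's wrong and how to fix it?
Bug: COUNT(*) is an aggregate and cannot be used in WHERE

Fix: GROUP BY name, then filter groups with HAVING COUNT(*) > 1

Corrected query:
SELECT name FROM students GROUP BY name HAVING COUNT(*) > 1

Result:
(no rows)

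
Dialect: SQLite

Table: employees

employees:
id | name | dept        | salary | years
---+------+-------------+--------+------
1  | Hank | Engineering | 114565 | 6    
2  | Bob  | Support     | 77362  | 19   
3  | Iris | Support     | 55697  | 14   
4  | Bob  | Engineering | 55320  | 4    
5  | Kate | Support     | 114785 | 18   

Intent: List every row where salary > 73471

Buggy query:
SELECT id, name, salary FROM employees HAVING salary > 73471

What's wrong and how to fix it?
Bug: This is a non-aggregate query (no GROUP BY, no aggregates), so in SQLite the HAVING clause is invalid here; a row-level condition belongs in WHERE

Fix: Replace HAVING with WHERE since the condition applies to individual rows

Corrected query:
SELECT id, name, salary FROM employees WHERE salary > 73471

Result:
id | name | salary
---+------+-------
1  | Hank | 114565
2  | Bob  | 77362 
5  | Kate | 114785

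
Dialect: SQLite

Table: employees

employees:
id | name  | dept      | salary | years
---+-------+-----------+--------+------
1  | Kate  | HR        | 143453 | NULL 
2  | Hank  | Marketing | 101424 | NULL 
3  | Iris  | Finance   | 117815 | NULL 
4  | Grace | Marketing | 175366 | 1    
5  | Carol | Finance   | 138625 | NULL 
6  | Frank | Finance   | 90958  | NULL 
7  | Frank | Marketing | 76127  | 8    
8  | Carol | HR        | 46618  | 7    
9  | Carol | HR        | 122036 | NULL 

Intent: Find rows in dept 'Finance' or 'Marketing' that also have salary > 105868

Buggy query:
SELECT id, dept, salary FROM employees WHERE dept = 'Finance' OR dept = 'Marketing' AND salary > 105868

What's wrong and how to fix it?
Bug: AND binds tighter than OR, so this parses as dept = 'Finance' OR (dept = 'Marketing' AND salary > 105868)

Fix: Add parentheses around the OR so the AND applies to both alternatives

Corrected query:
SELECT id, dept, salary FROM employees WHERE (dept = 'Finance' OR dept = 'Marketing') AND salary > 105868

Result:
id | dept      | salary
---+-----------+-------
3  | Finance   | 117815
4  | Marketing | 175366
5  | Finance   | 138625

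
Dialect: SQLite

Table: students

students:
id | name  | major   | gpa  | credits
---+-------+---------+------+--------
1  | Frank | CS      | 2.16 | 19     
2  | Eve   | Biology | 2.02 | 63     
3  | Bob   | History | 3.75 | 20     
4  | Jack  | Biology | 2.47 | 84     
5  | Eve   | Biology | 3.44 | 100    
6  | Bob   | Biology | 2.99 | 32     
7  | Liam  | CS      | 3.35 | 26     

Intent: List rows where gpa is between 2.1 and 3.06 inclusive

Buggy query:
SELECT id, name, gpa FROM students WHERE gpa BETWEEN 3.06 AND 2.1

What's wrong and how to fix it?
Bug: The bounds are reversed; BETWEEN a AND b requires a <= b to match anything

Fix: Write BETWEEN 2.1 AND 3.06

Corrected query:
SELECT id, name, gpa FROM students WHERE gpa BETWEEN 2.1 AND 3.06

Result:
id | name  | gpa 
---+-------+-----
1  | Frank | 2.16
4  | Jack  | 2.47
6  | Bob   | 2.99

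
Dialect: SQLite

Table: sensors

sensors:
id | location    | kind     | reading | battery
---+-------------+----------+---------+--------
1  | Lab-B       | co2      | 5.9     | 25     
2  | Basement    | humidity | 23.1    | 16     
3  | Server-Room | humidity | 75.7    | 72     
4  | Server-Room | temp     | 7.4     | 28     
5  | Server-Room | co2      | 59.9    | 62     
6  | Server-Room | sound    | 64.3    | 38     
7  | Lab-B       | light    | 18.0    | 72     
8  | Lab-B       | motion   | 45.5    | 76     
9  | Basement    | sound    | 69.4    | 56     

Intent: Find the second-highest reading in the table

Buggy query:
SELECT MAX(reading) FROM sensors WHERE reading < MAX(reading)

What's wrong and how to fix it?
Bug: MAX(reading) on the right of the comparison is an aggregate-in-WHERE error

Fix: Compute the overall MAX in a subquery, then take MAX of rows below it

Corrected query:
SELECT MAX(reading) FROM sensors WHERE reading < (SELECT MAX(reading) FROM sensors)

Result:
MAX(reading)
------------
69.4        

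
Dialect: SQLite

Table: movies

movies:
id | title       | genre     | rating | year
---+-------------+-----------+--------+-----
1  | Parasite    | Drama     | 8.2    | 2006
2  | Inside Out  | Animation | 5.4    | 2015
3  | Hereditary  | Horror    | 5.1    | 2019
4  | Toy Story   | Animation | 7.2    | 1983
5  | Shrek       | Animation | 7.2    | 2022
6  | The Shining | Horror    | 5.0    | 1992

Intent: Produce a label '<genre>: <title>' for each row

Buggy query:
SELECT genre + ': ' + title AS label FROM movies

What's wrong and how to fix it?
Bug: SQLite uses || for string concatenation; + coerces text to numbers (yielding 0)

Fix: Replace + with || to concatenate text

Corrected query:
SELECT genre || ': ' || title AS label FROM movies

Result:
label                
---------------------
Drama: Parasite      
Animation: Inside Out
Horror: Hereditary   
Animation: Toy Story 
Animation: Shrek     
Horror: The Shining  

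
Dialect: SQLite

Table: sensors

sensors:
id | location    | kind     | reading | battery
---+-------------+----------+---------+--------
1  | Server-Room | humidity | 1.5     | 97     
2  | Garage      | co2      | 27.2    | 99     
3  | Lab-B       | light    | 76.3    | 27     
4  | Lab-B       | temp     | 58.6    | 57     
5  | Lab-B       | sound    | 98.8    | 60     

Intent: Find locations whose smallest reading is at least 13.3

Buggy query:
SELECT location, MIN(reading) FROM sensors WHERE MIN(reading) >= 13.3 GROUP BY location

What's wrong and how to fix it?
Bug: MIN() in WHERE is a misuse of aggregate

Fix: Replace WHERE with HAVING after the GROUP BY

Corrected query:
SELECT location, MIN(reading) FROM sensors GROUP BY location HAVING MIN(reading) >= 13.3

Result:
location | MIN(reading)
---------+-------------
Garage   | 27.2        
Lab-B    | 58.6        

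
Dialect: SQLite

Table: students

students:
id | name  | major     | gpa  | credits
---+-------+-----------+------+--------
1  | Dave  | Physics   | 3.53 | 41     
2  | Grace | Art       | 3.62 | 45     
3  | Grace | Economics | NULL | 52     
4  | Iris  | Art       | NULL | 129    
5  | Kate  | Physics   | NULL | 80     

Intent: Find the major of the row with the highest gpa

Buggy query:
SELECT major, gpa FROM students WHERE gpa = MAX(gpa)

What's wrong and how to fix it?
Bug: MAX(gpa) is an aggregate and cannot be used directly in WHERE

Fix: Use a subquery: WHERE gpa = (SELECT MAX(gpa) FROM students)

Corrected query:
SELECT major, gpa FROM students WHERE gpa = (SELECT MAX(gpa) FROM students)

Result:
major | gpa 
------+-----
Art   | 3.62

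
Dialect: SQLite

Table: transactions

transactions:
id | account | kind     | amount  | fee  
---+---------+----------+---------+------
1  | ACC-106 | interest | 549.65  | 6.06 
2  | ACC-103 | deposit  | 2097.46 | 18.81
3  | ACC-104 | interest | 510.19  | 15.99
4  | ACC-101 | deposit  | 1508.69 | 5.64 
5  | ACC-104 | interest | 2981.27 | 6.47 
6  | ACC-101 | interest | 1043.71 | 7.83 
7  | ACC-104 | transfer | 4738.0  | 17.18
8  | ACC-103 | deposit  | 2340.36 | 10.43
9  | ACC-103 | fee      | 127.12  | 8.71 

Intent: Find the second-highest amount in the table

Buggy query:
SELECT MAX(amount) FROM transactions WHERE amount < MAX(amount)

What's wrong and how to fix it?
Bug: MAX(amount) on the right of the comparison is an aggregate-in-WHERE error

Fix: Compute the overall MAX in a subquery, then take MAX of rows below it

Corrected query:
SELECT MAX(amount) FROM transactions WHERE amount < (SELECT MAX(amount) FROM transactions)

Result:
MAX(amount)
-----------
2981.27    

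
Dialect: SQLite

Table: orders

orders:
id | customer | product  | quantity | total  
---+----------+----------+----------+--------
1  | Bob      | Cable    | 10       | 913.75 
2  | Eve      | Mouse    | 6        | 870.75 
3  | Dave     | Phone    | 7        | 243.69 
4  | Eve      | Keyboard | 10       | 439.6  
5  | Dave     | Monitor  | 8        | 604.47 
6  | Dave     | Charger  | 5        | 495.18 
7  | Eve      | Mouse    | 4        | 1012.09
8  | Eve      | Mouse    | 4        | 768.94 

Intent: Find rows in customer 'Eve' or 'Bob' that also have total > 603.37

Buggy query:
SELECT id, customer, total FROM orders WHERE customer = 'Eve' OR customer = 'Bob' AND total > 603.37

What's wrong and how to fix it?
Bug: AND binds tighter than OR, so this parses as customer = 'Eve' OR (customer = 'Bob' AND total > 603.37)

Fix: Add parentheses around the OR so the AND applies to both alternatives

Corrected query:
SELECT id, customer, total FROM orders WHERE (customer = 'Eve' OR customer = 'Bob') AND total > 603.37

Result:
id | customer | total  
---+----------+--------
1  | Bob      | 913.75 
2  | Eve      | 870.75 
7  | Eve      | 1012.09
8  | Eve      | 768.94 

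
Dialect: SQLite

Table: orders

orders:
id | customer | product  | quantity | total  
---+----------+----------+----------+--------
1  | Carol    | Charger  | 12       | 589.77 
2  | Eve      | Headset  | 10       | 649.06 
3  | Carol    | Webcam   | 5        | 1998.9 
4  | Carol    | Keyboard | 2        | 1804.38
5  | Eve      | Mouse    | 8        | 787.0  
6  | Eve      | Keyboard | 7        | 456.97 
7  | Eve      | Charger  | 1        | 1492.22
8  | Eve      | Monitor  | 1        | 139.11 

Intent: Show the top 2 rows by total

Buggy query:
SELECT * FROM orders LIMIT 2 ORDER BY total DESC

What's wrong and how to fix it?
Bug: LIMIT must come after ORDER BY

Fix: Swap the clauses: ORDER BY first, then LIMIT

Corrected query:
SELECT * FROM orders ORDER BY total DESC LIMIT 2

Result:
id | customer | product  | quantity | total  
---+----------+----------+----------+--------
3  | Carol    | Webcam   | 5        | 1998.9 
4  | Carol    | Keyboard | 2        | 1804.38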